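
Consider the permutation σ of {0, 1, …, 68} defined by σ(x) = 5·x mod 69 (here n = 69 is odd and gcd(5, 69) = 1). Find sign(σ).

+1

Start at x=68: 68 → 64 → 44 → 13 → 65 → 49 → 38 → … (one orbit).
The orbit structure of x ↦ 5x mod 69: 5 orbits of sizes [22, 22, 22, 2, 1].
69 − 5 = 64 transpositions; sign(π) = (−1)^64 = +1.
Check: (5/69) = +1 by Zolotarev.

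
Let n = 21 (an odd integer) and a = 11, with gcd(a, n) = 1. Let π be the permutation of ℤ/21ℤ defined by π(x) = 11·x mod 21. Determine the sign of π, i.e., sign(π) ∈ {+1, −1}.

-1

Start at x=16: 16 → 8 → 4 → 2 → 1 → 11 → 16 (one orbit).
Cycle type of π: 6×2 + 3×2 + 2 + 1; total 6 cycles.
6 cycles on 21: each ℓ→(−1)^(ℓ−1), product (−1)^15 = -1.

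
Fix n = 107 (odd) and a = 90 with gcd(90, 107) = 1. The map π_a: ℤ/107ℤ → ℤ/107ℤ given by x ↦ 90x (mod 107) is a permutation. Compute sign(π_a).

+1

Trace 29: π^k(29) = [29, 42, 35, 47, 57, 101, 102] for k=0..6.
3 cycles of lengths [53, 53, 1].
Σ(ℓ_i−1) = 107−3 = 104; sign = (−1)^104 = +1.
The Jacobi symbol (90|107) = +1 (Zolotarev) agrees.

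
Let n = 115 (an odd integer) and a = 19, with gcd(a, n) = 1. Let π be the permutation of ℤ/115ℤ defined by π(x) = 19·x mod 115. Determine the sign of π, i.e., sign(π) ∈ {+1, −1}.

Start at x=34: 34 → 71 → 84 → 101 → 79 → 6 → 114 → … (one orbit).
π_19 has 8 disjoint cycles with lengths [22, 22, 22, 22, 22, 2, 2, 1] on {0,…,114}.
Σ(ℓ_i−1) = 115−8 = 107; sign = (−1)^107 = -1.

-1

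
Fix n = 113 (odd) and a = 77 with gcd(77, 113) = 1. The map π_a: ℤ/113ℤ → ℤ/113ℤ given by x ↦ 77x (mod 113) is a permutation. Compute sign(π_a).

+1

Orbit of 41 under x↦77x: [41, 106, 26, 81, 22, 112, 36]… (length divides ord_113(77)).
Decompose π into cycles: lengths [56, 56, 1] (3 cycles, including the fixed point 0).
113 − 3 = 110 transpositions; sign(π) = (−1)^110 = +1.
(77|113)_J = +1 (Zolotarev's lemma cross-check).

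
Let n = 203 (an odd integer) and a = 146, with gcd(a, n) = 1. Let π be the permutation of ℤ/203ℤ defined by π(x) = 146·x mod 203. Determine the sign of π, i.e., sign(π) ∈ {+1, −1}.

Orbit of 1 under x↦146x: [1, 146]… (length divides ord_203(146)).
Cycle type of π: 2×87 + 1×29; total 116 cycles.
sign(π) = (−1)^{n − #cycles} = (−1)^{203−116} = (−1)^87 = -1.
Via Zolotarev, sign(π_{146}) = (146|203) = -1.

-1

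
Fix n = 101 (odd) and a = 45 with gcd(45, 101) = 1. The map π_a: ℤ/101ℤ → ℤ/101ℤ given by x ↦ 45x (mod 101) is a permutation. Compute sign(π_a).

Orbit of 96 under x↦45x: [96, 78, 76, 87, 77, 31, 82]… (length divides ord_101(45)).
Cycle lengths of π_45 on ℤ/101ℤ: [50, 50, 1]; 3 cycles in total.
Σ(ℓ_i−1) = 101−3 = 98; sign = (−1)^98 = +1.
Via Zolotarev, sign(π_{45}) = (45|101) = +1.

+1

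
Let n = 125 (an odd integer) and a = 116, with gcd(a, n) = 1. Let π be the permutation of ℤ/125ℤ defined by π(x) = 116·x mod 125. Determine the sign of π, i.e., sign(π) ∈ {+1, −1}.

+1

Orbit of 101 under x↦116x: [101, 91, 56, 121, 36, 51, 41]… (length divides ord_125(116)).
Cycle lengths of π_116 on ℤ/125ℤ: [25, 25, 25, 25, 5, 5, 5, 5, 1, 1, 1, 1, 1]; 13 cycles in total.
n − c = 125 − 13 = 112; sign = (−1)^112 = +1.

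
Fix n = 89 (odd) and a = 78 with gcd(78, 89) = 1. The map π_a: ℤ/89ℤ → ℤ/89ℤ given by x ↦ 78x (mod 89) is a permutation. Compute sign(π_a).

Orbit of 67 under x↦78x: [67, 64, 8, 1, 78, 32, 4]… (length divides ord_89(78)).
The orbit structure of x ↦ 78x mod 89: 9 orbits of sizes [11, 11, 11, 11, 11, 11, 11, 11, 1].
With 9 cycles on 89 points, sign = (−1)^{89−9} = +1.
The Jacobi symbol (78|89) = +1 (Zolotarev) agrees.

+1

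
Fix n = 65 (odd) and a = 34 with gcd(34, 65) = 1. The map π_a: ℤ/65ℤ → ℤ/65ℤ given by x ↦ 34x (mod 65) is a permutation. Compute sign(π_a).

Orbit of 51 under x↦34x: [51, 44, 1, 34]… (length divides ord_65(34)).
Cycle type of π: 4×15 + 2×2 + 1; total 18 cycles.
65 − 18 = 47 transpositions; sign(π) = (−1)^47 = -1.
Via Zolotarev, sign(π_{34}) = (34|65) = -1.

-1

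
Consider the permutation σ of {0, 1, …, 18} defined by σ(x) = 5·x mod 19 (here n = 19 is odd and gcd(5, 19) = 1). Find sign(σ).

Start at x=7: 7 → 16 → 4 → 1 → 5 → 6 → 11 → … (one orbit).
Decompose π into cycles: lengths [9, 9, 1] (3 cycles, including the fixed point 0).
19 − 3 = 16 transpositions; sign(π) = (−1)^16 = +1.

+1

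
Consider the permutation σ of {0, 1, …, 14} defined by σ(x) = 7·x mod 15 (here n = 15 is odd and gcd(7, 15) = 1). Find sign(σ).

-1

Trace 7: π^k(7) = [7, 4, 13, 1] for k=0..3.
Cycle lengths of π_7 on ℤ/15ℤ: [4, 4, 4, 1, 1, 1]; 6 cycles in total.
n − c = 15 − 6 = 9; sign = (−1)^9 = -1.
(7|15)_J = -1 (Zolotarev's lemma cross-check).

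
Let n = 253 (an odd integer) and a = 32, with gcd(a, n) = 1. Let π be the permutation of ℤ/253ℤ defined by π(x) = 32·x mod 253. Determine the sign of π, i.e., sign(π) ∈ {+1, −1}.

Trace 219: π^k(219) = [219, 177, 98, 100, 164, 188, 197] for k=0..6.
Decompose π into cycles: lengths [22, 22, 22, 22, 22, 22, 22, 22, 22, 22, 11, 11, 2, 2, 2, 2, 2, 1] (18 cycles, including the fixed point 0).
sign(π) = (−1)^{n − #cycles} = (−1)^{253−18} = (−1)^235 = -1.

-1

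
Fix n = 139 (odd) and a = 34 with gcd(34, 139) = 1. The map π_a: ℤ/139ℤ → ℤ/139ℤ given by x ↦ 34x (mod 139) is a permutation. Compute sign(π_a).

+1

Start at x=91: 91 → 36 → 112 → 55 → 63 → 57 → 131 → … (one orbit).
Cycle lengths of π_34 on ℤ/139ℤ: [23, 23, 23, 23, 23, 23, 1]; 7 cycles in total.
With 7 cycles on 139 points, sign = (−1)^{139−7} = +1.
Check: (34/139) = +1 by Zolotarev.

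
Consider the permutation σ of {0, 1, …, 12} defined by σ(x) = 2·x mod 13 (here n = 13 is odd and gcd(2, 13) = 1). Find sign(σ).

-1

Orbit of 8 under x↦2x: [8, 3, 6, 12, 11, 9, 5]… (length divides ord_13(2)).
Cycle type of π: 12 + 1; total 2 cycles.
13 − 2 = 11 transpositions; sign(π) = (−1)^11 = -1.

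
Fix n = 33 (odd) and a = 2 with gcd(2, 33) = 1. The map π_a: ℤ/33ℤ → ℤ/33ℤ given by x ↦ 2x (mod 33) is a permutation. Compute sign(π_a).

Trace 16: π^k(16) = [16, 32, 31, 29, 25, 17, 1] for k=0..6.
π_2 has 5 disjoint cycles with lengths [10, 10, 10, 2, 1] on {0,…,32}.
5 cycles on 33: each ℓ→(−1)^(ℓ−1), product (−1)^28 = +1.
(2|33)_J = +1 (Zolotarev's lemma cross-check).

+1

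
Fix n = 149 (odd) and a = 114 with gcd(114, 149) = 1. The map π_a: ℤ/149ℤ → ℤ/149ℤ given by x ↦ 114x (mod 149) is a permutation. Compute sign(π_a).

+1

Trace 129: π^k(129) = [129, 104, 85, 5, 123, 16, 36] for k=0..6.
π_114 has 5 disjoint cycles with lengths [37, 37, 37, 37, 1] on {0,…,148}.
149 − 5 = 144 transpositions; sign(π) = (−1)^144 = +1.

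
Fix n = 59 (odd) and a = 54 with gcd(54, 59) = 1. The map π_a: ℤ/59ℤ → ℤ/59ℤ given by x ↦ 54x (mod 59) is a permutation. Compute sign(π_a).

Start at x=56: 56 → 15 → 43 → 21 → 13 → 53 → 30 → … (one orbit).
π_54 has 2 disjoint cycles with lengths [58, 1] on {0,…,58}.
sign(π) = (−1)^{n − #cycles} = (−1)^{59−2} = (−1)^57 = -1.
Zolotarev: (54|59) = -1, matching the cycle-count sign.

-1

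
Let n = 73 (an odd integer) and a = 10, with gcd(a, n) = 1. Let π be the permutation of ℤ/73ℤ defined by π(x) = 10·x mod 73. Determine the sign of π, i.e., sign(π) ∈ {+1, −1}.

Start at x=10: 10 → 27 → 51 → 72 → 63 → 46 → 22 → … (one orbit).
The orbit structure of x ↦ 10x mod 73: 10 orbits of sizes [8, 8, 8, 8, 8, 8, 8, 8, 8, 1].
73 − 10 = 63 transpositions; sign(π) = (−1)^63 = -1.
Zolotarev: (10|73) = -1, matching the cycle-count sign.

-1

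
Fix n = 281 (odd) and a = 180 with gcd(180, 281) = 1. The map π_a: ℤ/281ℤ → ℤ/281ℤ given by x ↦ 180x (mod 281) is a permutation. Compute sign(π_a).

+1

Start at x=165: 165 → 195 → 256 → 277 → 123 → 222 → 58 → … (one orbit).
5 cycles of lengths [70, 70, 70, 70, 1].
With 5 cycles on 281 points, sign = (−1)^{281−5} = +1.
Zolotarev: (180|281) = +1, matching the cycle-count sign.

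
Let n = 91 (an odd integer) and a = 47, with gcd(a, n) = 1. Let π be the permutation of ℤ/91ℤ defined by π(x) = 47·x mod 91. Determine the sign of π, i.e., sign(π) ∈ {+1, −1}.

+1

Orbit of 31 under x↦47x: [31, 1, 47, 25, 83, 79, 73]… (length divides ord_91(47)).
π_47 has 11 disjoint cycles with lengths [12, 12, 12, 12, 12, 12, 6, 4, 4, 4, 1] on {0,…,90}.
Σ(ℓ_i−1) = 91−11 = 80; sign = (−1)^80 = +1.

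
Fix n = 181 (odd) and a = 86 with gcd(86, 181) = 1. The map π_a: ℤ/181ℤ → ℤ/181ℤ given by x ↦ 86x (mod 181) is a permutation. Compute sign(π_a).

-1

Trace 175: π^k(175) = [175, 27, 150, 49, 51, 42, 173] for k=0..6.
π_86 has 4 disjoint cycles with lengths [60, 60, 60, 1] on {0,…,180}.
sign(π) = (−1)^{n − #cycles} = (−1)^{181−4} = (−1)^177 = -1.
(86|181)_J = -1 (Zolotarev's lemma cross-check).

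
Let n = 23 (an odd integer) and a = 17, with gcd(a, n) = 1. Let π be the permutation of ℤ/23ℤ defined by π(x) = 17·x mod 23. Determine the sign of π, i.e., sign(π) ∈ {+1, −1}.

Start at x=2: 2 → 11 → 3 → 5 → 16 → 19 → 1 → … (one orbit).
Cycle type of π: 22 + 1; total 2 cycles.
n − c = 23 − 2 = 21; sign = (−1)^21 = -1.
The Jacobi symbol (17|23) = -1 (Zolotarev) agrees.

-1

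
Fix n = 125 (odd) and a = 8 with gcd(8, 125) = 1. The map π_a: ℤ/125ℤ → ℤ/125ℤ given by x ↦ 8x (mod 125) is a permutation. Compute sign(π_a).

-1

Orbit of 32 under x↦8x: [32, 6, 48, 9, 72, 76, 108]… (length divides ord_125(8)).
Cycle lengths of π_8 on ℤ/125ℤ: [100, 20, 4, 1]; 4 cycles in total.
n − c = 125 − 4 = 121; sign = (−1)^121 = -1.
Check: (8/125) = -1 by Zolotarev.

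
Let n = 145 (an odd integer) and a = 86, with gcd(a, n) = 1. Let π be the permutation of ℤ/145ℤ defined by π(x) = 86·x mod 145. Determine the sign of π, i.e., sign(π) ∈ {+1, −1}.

Trace 1: π^k(1) = [1, 86] for k=0..1.
Decompose π into cycles: lengths [2, 2, 2, 2, 2, 2, 2, 2, 2, 2, 2, 2, 2, 2, 2, 2, 2, 2, 2, 2, 2, 2, 2, 2, 2, 2, 2, 2, 2, 2, 2, 2, 2, 2, 2, 2, 2, 2, 2, 2, 2, 2, 2, 2, 2, 2, 2, 2, 2, 2, 2, 2, 2, 2, 2, 2, 2, 2, 2, 2, 2, 2, 2, 2, 2, 2, 2, 2, 2, 2, 1, 1, 1, 1, 1] (75 cycles, including the fixed point 0).
sign(π) = (−1)^{n − #cycles} = (−1)^{145−75} = (−1)^70 = +1.
Check: (86/145) = +1 by Zolotarev.

+1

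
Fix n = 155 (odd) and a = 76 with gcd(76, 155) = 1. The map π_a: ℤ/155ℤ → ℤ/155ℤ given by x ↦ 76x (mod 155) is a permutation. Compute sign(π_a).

+1

Orbit of 16 under x↦76x: [16, 131, 36, 101, 81, 111, 66]… (length divides ord_155(76)).
Cycle lengths of π_76 on ℤ/155ℤ: [15, 15, 15, 15, 15, 15, 15, 15, 15, 15, 1, 1, 1, 1, 1]; 15 cycles in total.
155 − 15 = 140 transpositions; sign(π) = (−1)^140 = +1.
The Jacobi symbol (76|155) = +1 (Zolotarev) agrees.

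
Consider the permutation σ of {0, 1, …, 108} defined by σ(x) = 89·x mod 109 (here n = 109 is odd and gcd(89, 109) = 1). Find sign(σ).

Start at x=35: 35 → 63 → 48 → 21 → 16 → 7 → 78 → … (one orbit).
The orbit structure of x ↦ 89x mod 109: 5 orbits of sizes [27, 27, 27, 27, 1].
109 − 5 = 104 transpositions; sign(π) = (−1)^104 = +1.

+1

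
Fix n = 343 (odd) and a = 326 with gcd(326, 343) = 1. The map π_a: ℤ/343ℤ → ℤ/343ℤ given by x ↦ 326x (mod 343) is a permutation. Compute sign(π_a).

Start at x=298: 298 → 79 → 29 → 193 → 149 → 211 → 186 → … (one orbit).
π_326 has 7 disjoint cycles with lengths [147, 147, 21, 21, 3, 3, 1] on {0,…,342}.
7 cycles on 343: each ℓ→(−1)^(ℓ−1), product (−1)^336 = +1.
Via Zolotarev, sign(π_{326}) = (326|343) = +1.

+1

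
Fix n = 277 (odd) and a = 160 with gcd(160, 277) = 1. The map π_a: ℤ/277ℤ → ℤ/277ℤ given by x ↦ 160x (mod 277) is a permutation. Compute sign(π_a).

+1

Start at x=116: 116 → 1 → 160 → 116 (one orbit).
Cycle type of π: 3×92 + 1; total 93 cycles.
With 93 cycles on 277 points, sign = (−1)^{277−93} = +1.
Zolotarev: (160|277) = +1, matching the cycle-count sign.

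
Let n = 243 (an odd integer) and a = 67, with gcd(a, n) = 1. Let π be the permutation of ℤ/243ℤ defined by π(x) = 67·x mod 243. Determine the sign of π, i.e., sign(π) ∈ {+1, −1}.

+1

Orbit of 175 under x↦67x: [175, 61, 199, 211, 43, 208, 85]… (length divides ord_243(67)).
Decompose π into cycles: lengths [81, 81, 27, 27, 9, 9, 3, 3, 1, 1, 1] (11 cycles, including the fixed point 0).
sign(π) = (−1)^{n − #cycles} = (−1)^{243−11} = (−1)^232 = +1.
Check: (67/243) = +1 by Zolotarev.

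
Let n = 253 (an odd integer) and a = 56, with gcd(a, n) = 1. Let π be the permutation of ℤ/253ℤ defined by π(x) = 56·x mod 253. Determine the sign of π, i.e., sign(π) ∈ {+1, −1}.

Trace 210: π^k(210) = [210, 122, 1, 56, 100, 34, 133] for k=0..6.
22 cycles of lengths [22, 22, 22, 22, 22, 22, 22, 22, 22, 22, 22, 1, 1, 1, 1, 1, 1, 1, 1, 1, 1, 1].
With 22 cycles on 253 points, sign = (−1)^{253−22} = -1.
Zolotarev: (56|253) = -1, matching the cycle-count sign.

-1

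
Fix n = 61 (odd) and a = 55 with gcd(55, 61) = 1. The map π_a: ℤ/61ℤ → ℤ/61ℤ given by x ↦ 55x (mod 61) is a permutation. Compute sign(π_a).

Start at x=53: 53 → 48 → 17 → 20 → 2 → 49 → 11 → … (one orbit).
Cycle type of π: 60 + 1; total 2 cycles.
With 2 cycles on 61 points, sign = (−1)^{61−2} = -1.
(55|61)_J = -1 (Zolotarev's lemma cross-check).

-1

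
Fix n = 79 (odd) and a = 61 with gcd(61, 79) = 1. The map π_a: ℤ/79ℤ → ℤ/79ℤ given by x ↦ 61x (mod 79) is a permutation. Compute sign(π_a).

Trace 78: π^k(78) = [78, 18, 71, 65, 15, 46, 41] for k=0..6.
The orbit structure of x ↦ 61x mod 79: 4 orbits of sizes [26, 26, 26, 1].
79 − 4 = 75 transpositions; sign(π) = (−1)^75 = -1.
The Jacobi symbol (61|79) = -1 (Zolotarev) agrees.

-1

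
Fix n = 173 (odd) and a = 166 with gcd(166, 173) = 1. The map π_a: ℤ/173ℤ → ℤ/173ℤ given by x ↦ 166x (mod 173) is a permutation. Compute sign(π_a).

-1

Trace 65: π^k(65) = [65, 64, 71, 22, 19, 40, 66] for k=0..6.
2 cycles of lengths [172, 1].
With 2 cycles on 173 points, sign = (−1)^{173−2} = -1.
The Jacobi symbol (166|173) = -1 (Zolotarev) agrees.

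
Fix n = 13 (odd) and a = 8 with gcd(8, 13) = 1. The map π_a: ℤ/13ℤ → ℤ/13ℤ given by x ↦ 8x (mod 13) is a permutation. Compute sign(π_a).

Start at x=5: 5 → 1 → 8 → 12 → 5 (one orbit).
π_8 has 4 disjoint cycles with lengths [4, 4, 4, 1] on {0,…,12}.
Σ(ℓ_i−1) = 13−4 = 9; sign = (−1)^9 = -1.
(8|13)_J = -1 (Zolotarev's lemma cross-check).

-1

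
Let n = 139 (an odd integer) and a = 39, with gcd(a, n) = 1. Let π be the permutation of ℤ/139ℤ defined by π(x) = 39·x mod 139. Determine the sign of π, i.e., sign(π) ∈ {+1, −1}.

-1

Start at x=79: 79 → 23 → 63 → 94 → 52 → 82 → 1 → … (one orbit).
The orbit structure of x ↦ 39x mod 139: 4 orbits of sizes [46, 46, 46, 1].
Σ(ℓ_i−1) = 139−4 = 135; sign = (−1)^135 = -1.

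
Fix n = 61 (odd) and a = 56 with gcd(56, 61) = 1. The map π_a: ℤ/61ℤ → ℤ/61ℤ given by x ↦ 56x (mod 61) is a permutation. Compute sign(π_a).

+1

Trace 9: π^k(9) = [9, 16, 42, 34, 13, 57, 20] for k=0..6.
π_56 has 5 disjoint cycles with lengths [15, 15, 15, 15, 1] on {0,…,60}.
61 − 5 = 56 transpositions; sign(π) = (−1)^56 = +1.
Check: (56/61) = +1 by Zolotarev.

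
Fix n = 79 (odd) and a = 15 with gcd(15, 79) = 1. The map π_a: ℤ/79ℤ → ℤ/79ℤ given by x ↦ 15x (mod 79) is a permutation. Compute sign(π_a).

-1

Orbit of 62 under x↦15x: [62, 61, 46, 58, 1, 15, 67]… (length divides ord_79(15)).
π_15 has 4 disjoint cycles with lengths [26, 26, 26, 1] on {0,…,78}.
Σ(ℓ_i−1) = 79−4 = 75; sign = (−1)^75 = -1.
(15|79)_J = -1 (Zolotarev's lemma cross-check).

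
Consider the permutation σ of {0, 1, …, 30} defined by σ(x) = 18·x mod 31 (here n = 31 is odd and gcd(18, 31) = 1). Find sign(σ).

+1

Orbit of 16 under x↦18x: [16, 9, 7, 2, 5, 28, 8]… (length divides ord_31(18)).
Cycle type of π: 15×2 + 1; total 3 cycles.
n − c = 31 − 3 = 28; sign = (−1)^28 = +1.
Check: (18/31) = +1 by Zolotarev.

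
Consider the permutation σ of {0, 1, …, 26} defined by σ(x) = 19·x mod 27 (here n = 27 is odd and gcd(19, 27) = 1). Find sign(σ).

Trace 1: π^k(1) = [1, 19, 10] for k=0..2.
Decompose π into cycles: lengths [3, 3, 3, 3, 3, 3, 1, 1, 1, 1, 1, 1, 1, 1, 1] (15 cycles, including the fixed point 0).
Σ(ℓ_i−1) = 27−15 = 12; sign = (−1)^12 = +1.

+1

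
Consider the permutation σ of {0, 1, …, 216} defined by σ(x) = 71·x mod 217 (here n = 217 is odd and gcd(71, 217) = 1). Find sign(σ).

+1

Start at x=64: 64 → 204 → 162 → 1 → 71 → 50 → 78 → … (one orbit).
21 cycles of lengths [15, 15, 15, 15, 15, 15, 15, 15, 15, 15, 15, 15, 15, 15, 1, 1, 1, 1, 1, 1, 1].
n − c = 217 − 21 = 196; sign = (−1)^196 = +1.
Via Zolotarev, sign(π_{71}) = (71|217) = +1.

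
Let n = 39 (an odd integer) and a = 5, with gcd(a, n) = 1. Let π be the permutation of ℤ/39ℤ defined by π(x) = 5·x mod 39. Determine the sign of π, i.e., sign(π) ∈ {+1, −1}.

+1

Trace 5: π^k(5) = [5, 25, 8, 1] for k=0..3.
Cycle lengths of π_5 on ℤ/39ℤ: [4, 4, 4, 4, 4, 4, 4, 4, 4, 2, 1]; 11 cycles in total.
With 11 cycles on 39 points, sign = (−1)^{39−11} = +1.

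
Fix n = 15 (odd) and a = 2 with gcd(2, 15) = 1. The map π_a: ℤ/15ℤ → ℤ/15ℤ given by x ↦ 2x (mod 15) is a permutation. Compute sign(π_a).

Orbit of 2 under x↦2x: [2, 4, 8, 1]… (length divides ord_15(2)).
The orbit structure of x ↦ 2x mod 15: 5 orbits of sizes [4, 4, 4, 2, 1].
Σ(ℓ_i−1) = 15−5 = 10; sign = (−1)^10 = +1.

+1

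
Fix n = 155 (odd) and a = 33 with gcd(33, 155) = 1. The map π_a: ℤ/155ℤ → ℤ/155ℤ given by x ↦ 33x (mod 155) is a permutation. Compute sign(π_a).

Start at x=78: 78 → 94 → 2 → 66 → 8 → 109 → 32 → … (one orbit).
14 cycles of lengths [20, 20, 20, 20, 20, 20, 5, 5, 5, 5, 5, 5, 4, 1].
14 cycles on 155: each ℓ→(−1)^(ℓ−1), product (−1)^141 = -1.
Via Zolotarev, sign(π_{33}) = (33|155) = -1.

-1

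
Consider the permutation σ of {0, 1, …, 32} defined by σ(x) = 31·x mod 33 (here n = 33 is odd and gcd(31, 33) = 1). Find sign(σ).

Start at x=16: 16 → 1 → 31 → 4 → 25 → 16 (one orbit).
Decompose π into cycles: lengths [5, 5, 5, 5, 5, 5, 1, 1, 1] (9 cycles, including the fixed point 0).
Σ(ℓ_i−1) = 33−9 = 24; sign = (−1)^24 = +1.
(31|33)_J = +1 (Zolotarev's lemma cross-check).

+1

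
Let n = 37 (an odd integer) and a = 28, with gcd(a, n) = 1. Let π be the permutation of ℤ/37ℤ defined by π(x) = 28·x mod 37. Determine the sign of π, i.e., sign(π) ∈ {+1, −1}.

+1

Trace 11: π^k(11) = [11, 12, 3, 10, 21, 33, 36] for k=0..6.
The orbit structure of x ↦ 28x mod 37: 3 orbits of sizes [18, 18, 1].
37 − 3 = 34 transpositions; sign(π) = (−1)^34 = +1.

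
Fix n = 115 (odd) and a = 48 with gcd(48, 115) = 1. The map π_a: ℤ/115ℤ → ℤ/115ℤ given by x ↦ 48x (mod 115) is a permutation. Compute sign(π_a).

Orbit of 81 under x↦48x: [81, 93, 94, 27, 31, 108, 9]… (length divides ord_115(48)).
π_48 has 6 disjoint cycles with lengths [44, 44, 11, 11, 4, 1] on {0,…,114}.
6 cycles on 115: each ℓ→(−1)^(ℓ−1), product (−1)^109 = -1.
Zolotarev: (48|115) = -1, matching the cycle-count sign.

-1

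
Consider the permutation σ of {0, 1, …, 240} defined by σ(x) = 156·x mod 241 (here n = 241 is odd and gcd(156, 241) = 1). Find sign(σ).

Start at x=124: 124 → 64 → 103 → 162 → 208 → 154 → 165 → … (one orbit).
4 cycles of lengths [80, 80, 80, 1].
sign(π) = (−1)^{n − #cycles} = (−1)^{241−4} = (−1)^237 = -1.
(156|241)_J = -1 (Zolotarev's lemma cross-check).

-1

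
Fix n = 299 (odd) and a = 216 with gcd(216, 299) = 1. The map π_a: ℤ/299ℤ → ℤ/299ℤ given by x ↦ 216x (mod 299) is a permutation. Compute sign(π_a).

Trace 8: π^k(8) = [8, 233, 96, 105, 255, 64, 70] for k=0..6.
Cycle type of π: 44×6 + 11×2 + 4×3 + 1; total 12 cycles.
n − c = 299 − 12 = 287; sign = (−1)^287 = -1.
Via Zolotarev, sign(π_{216}) = (216|299) = -1.

-1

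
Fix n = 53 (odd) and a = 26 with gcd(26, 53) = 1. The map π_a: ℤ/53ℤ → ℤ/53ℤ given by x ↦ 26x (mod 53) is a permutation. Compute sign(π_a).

Trace 8: π^k(8) = [8, 49, 2, 52, 27, 13, 20] for k=0..6.
Decompose π into cycles: lengths [52, 1] (2 cycles, including the fixed point 0).
With 2 cycles on 53 points, sign = (−1)^{53−2} = -1.
Check: (26/53) = -1 by Zolotarev.

-1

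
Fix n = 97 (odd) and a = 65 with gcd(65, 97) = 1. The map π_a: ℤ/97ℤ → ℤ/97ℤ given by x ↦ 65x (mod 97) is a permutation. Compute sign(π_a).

Orbit of 6 under x↦65x: [6, 2, 33, 11, 36, 12, 4]… (length divides ord_97(65)).
π_65 has 3 disjoint cycles with lengths [48, 48, 1] on {0,…,96}.
97 − 3 = 94 transpositions; sign(π) = (−1)^94 = +1.

+1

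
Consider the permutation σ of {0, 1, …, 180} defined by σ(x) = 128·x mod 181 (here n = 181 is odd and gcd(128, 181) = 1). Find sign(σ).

Trace 159: π^k(159) = [159, 80, 104, 99, 2, 75, 7] for k=0..6.
π_128 has 2 disjoint cycles with lengths [180, 1] on {0,…,180}.
sign(π) = (−1)^{n − #cycles} = (−1)^{181−2} = (−1)^179 = -1.

-1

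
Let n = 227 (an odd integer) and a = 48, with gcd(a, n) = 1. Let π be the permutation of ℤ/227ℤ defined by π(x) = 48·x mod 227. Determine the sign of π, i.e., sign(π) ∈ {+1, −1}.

Start at x=214: 214 → 57 → 12 → 122 → 181 → 62 → 25 → … (one orbit).
Cycle lengths of π_48 on ℤ/227ℤ: [113, 113, 1]; 3 cycles in total.
sign(π) = (−1)^{n − #cycles} = (−1)^{227−3} = (−1)^224 = +1.
The Jacobi symbol (48|227) = +1 (Zolotarev) agrees.

+1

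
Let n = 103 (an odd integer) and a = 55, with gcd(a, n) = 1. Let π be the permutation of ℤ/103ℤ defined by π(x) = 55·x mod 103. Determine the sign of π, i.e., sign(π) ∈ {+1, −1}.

Start at x=50: 50 → 72 → 46 → 58 → 100 → 41 → 92 → … (one orbit).
Cycle type of π: 51×2 + 1; total 3 cycles.
sign(π) = (−1)^{n − #cycles} = (−1)^{103−3} = (−1)^100 = +1.
Check: (55/103) = +1 by Zolotarev.

+1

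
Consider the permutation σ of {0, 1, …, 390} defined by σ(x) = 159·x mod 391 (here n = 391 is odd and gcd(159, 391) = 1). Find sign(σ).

+1

Start at x=228: 228 → 280 → 337 → 16 → 198 → 202 → 56 → … (one orbit).
π_159 has 5 disjoint cycles with lengths [176, 176, 22, 16, 1] on {0,…,390}.
5 cycles on 391: each ℓ→(−1)^(ℓ−1), product (−1)^386 = +1.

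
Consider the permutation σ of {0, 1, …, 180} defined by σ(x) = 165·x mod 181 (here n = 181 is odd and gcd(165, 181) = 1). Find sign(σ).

Trace 117: π^k(117) = [117, 119, 87, 56, 9, 37, 132] for k=0..6.
Decompose π into cycles: lengths [90, 90, 1] (3 cycles, including the fixed point 0).
Σ(ℓ_i−1) = 181−3 = 178; sign = (−1)^178 = +1.

+1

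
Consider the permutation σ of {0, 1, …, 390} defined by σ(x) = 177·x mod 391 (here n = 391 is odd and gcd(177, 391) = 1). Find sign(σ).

Trace 277: π^k(277) = [277, 154, 279, 117, 377, 259, 96] for k=0..6.
Decompose π into cycles: lengths [176, 176, 16, 11, 11, 1] (6 cycles, including the fixed point 0).
6 cycles on 391: each ℓ→(−1)^(ℓ−1), product (−1)^385 = -1.
(177|391)_J = -1 (Zolotarev's lemma cross-check).

-1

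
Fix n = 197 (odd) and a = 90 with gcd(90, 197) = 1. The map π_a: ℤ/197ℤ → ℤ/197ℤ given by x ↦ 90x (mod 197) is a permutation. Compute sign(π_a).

Orbit of 29 under x↦90x: [29, 49, 76, 142, 172, 114, 16]… (length divides ord_197(90)).
The orbit structure of x ↦ 90x mod 197: 5 orbits of sizes [49, 49, 49, 49, 1].
n − c = 197 − 5 = 192; sign = (−1)^192 = +1.

+1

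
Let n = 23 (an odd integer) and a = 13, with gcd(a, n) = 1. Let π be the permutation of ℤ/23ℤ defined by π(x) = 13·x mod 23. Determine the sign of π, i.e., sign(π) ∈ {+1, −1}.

Start at x=2: 2 → 3 → 16 → 1 → 13 → 8 → 12 → … (one orbit).
Decompose π into cycles: lengths [11, 11, 1] (3 cycles, including the fixed point 0).
23 − 3 = 20 transpositions; sign(π) = (−1)^20 = +1.
Via Zolotarev, sign(π_{13}) = (13|23) = +1.

+1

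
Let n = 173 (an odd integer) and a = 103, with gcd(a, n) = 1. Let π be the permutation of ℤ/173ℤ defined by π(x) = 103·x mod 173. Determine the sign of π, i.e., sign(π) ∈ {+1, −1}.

-1

Trace 56: π^k(56) = [56, 59, 22, 17, 21, 87, 138] for k=0..6.
Decompose π into cycles: lengths [172, 1] (2 cycles, including the fixed point 0).
Σ(ℓ_i−1) = 173−2 = 171; sign = (−1)^171 = -1.
(103|173)_J = -1 (Zolotarev's lemma cross-check).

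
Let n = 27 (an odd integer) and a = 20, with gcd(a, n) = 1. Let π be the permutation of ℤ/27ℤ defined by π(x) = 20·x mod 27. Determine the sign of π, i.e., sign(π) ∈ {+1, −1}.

-1

Orbit of 8 under x↦20x: [8, 25, 14, 10, 11, 4, 26]… (length divides ord_27(20)).
Cycle lengths of π_20 on ℤ/27ℤ: [18, 6, 2, 1]; 4 cycles in total.
Σ(ℓ_i−1) = 27−4 = 23; sign = (−1)^23 = -1.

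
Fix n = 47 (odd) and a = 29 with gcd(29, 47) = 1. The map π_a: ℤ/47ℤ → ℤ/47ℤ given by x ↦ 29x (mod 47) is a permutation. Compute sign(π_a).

Orbit of 17 under x↦29x: [17, 23, 9, 26, 2, 11, 37]… (length divides ord_47(29)).
Decompose π into cycles: lengths [46, 1] (2 cycles, including the fixed point 0).
2 cycles on 47: each ℓ→(−1)^(ℓ−1), product (−1)^45 = -1.
Zolotarev: (29|47) = -1, matching the cycle-count sign.

-1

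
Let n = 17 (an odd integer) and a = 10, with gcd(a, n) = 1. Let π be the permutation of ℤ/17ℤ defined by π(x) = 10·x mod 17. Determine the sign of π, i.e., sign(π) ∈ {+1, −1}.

Orbit of 12 under x↦10x: [12, 1, 10, 15, 14, 4, 6]… (length divides ord_17(10)).
Cycle type of π: 16 + 1; total 2 cycles.
sign(π) = (−1)^{n − #cycles} = (−1)^{17−2} = (−1)^15 = -1.
Via Zolotarev, sign(π_{10}) = (10|17) = -1.

-1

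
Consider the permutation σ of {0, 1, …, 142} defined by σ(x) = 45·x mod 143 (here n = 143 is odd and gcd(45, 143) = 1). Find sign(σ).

Start at x=100: 100 → 67 → 12 → 111 → 133 → 122 → 56 → … (one orbit).
Cycle lengths of π_45 on ℤ/143ℤ: [12, 12, 12, 12, 12, 12, 12, 12, 12, 12, 12, 1, 1, 1, 1, 1, 1, 1, 1, 1, 1, 1]; 22 cycles in total.
sign(π) = (−1)^{n − #cycles} = (−1)^{143−22} = (−1)^121 = -1.

-1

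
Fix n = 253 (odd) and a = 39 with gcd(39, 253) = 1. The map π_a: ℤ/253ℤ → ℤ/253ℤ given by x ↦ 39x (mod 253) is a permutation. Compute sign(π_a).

-1

Orbit of 169 under x↦39x: [169, 13, 1, 39, 3, 117, 9]… (length divides ord_253(39)).
The orbit structure of x ↦ 39x mod 253: 6 orbits of sizes [110, 110, 11, 11, 10, 1].
253 − 6 = 247 transpositions; sign(π) = (−1)^247 = -1.
Zolotarev: (39|253) = -1, matching the cycle-count sign.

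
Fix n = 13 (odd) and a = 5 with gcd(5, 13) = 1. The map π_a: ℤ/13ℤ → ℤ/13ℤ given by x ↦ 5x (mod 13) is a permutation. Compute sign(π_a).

Trace 8: π^k(8) = [8, 1, 5, 12] for k=0..3.
The orbit structure of x ↦ 5x mod 13: 4 orbits of sizes [4, 4, 4, 1].
13 − 4 = 9 transpositions; sign(π) = (−1)^9 = -1.

-1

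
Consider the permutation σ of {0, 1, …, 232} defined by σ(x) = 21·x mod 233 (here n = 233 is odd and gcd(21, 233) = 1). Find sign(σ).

Orbit of 215 under x↦21x: [215, 88, 217, 130, 167, 12, 19]… (length divides ord_233(21)).
Cycle lengths of π_21 on ℤ/233ℤ: [232, 1]; 2 cycles in total.
Σ(ℓ_i−1) = 233−2 = 231; sign = (−1)^231 = -1.

-1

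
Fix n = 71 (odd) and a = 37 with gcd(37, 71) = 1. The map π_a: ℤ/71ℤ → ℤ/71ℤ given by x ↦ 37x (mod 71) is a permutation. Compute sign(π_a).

Orbit of 20 under x↦37x: [20, 30, 45, 32, 48, 1, 37]… (length divides ord_71(37)).
Cycle type of π: 7×10 + 1; total 11 cycles.
n − c = 71 − 11 = 60; sign = (−1)^60 = +1.
(37|71)_J = +1 (Zolotarev's lemma cross-check).

+1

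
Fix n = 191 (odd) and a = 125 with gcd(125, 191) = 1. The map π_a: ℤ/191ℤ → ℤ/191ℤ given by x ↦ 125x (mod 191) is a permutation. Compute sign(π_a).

+1

Trace 136: π^k(136) = [136, 1, 125, 154, 150, 32, 180] for k=0..6.
Decompose π into cycles: lengths [19, 19, 19, 19, 19, 19, 19, 19, 19, 19, 1] (11 cycles, including the fixed point 0).
sign(π) = (−1)^{n − #cycles} = (−1)^{191−11} = (−1)^180 = +1.
Zolotarev: (125|191) = +1, matching the cycle-count sign.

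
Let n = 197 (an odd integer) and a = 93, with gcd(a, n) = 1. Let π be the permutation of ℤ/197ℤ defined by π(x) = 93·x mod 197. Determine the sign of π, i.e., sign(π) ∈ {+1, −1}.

+1

Orbit of 164 under x↦93x: [164, 83, 36, 196, 104, 19, 191]… (length divides ord_197(93)).
Decompose π into cycles: lengths [14, 14, 14, 14, 14, 14, 14, 14, 14, 14, 14, 14, 14, 14, 1] (15 cycles, including the fixed point 0).
15 cycles on 197: each ℓ→(−1)^(ℓ−1), product (−1)^182 = +1.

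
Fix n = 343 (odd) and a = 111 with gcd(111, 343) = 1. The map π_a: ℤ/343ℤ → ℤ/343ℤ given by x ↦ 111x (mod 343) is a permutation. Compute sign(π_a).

Trace 113: π^k(113) = [113, 195, 36, 223, 57, 153, 176] for k=0..6.
10 cycles of lengths [98, 98, 98, 14, 14, 14, 2, 2, 2, 1].
sign(π) = (−1)^{n − #cycles} = (−1)^{343−10} = (−1)^333 = -1.
(111|343)_J = -1 (Zolotarev's lemma cross-check).

-1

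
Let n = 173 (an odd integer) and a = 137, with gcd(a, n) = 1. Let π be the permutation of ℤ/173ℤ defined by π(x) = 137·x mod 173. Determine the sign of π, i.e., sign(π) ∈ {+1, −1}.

Trace 132: π^k(132) = [132, 92, 148, 35, 124, 34, 160] for k=0..6.
Decompose π into cycles: lengths [86, 86, 1] (3 cycles, including the fixed point 0).
With 3 cycles on 173 points, sign = (−1)^{173−3} = +1.

+1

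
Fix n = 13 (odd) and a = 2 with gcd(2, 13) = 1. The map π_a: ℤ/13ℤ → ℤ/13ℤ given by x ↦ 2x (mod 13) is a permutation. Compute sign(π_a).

Start at x=9: 9 → 5 → 10 → 7 → 1 → 2 → 4 → … (one orbit).
π_2 has 2 disjoint cycles with lengths [12, 1] on {0,…,12}.
2 cycles on 13: each ℓ→(−1)^(ℓ−1), product (−1)^11 = -1.
Check: (2/13) = -1 by Zolotarev.

-1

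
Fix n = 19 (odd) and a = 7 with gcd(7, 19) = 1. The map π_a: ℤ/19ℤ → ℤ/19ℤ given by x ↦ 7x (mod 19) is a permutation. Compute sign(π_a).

+1

Trace 11: π^k(11) = [11, 1, 7] for k=0..2.
π_7 has 7 disjoint cycles with lengths [3, 3, 3, 3, 3, 3, 1] on {0,…,18}.
n − c = 19 − 7 = 12; sign = (−1)^12 = +1.
(7|19)_J = +1 (Zolotarev's lemma cross-check).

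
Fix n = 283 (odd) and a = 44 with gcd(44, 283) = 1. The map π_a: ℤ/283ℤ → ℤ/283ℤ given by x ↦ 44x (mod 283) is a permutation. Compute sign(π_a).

Orbit of 238 under x↦44x: [238, 1, 44]… (length divides ord_283(44)).
The orbit structure of x ↦ 44x mod 283: 95 orbits of sizes [3, 3, 3, 3, 3, 3, 3, 3, 3, 3, 3, 3, 3, 3, 3, 3, 3, 3, 3, 3, 3, 3, 3, 3, 3, 3, 3, 3, 3, 3, 3, 3, 3, 3, 3, 3, 3, 3, 3, 3, 3, 3, 3, 3, 3, 3, 3, 3, 3, 3, 3, 3, 3, 3, 3, 3, 3, 3, 3, 3, 3, 3, 3, 3, 3, 3, 3, 3, 3, 3, 3, 3, 3, 3, 3, 3, 3, 3, 3, 3, 3, 3, 3, 3, 3, 3, 3, 3, 3, 3, 3, 3, 3, 3, 1].
Σ(ℓ_i−1) = 283−95 = 188; sign = (−1)^188 = +1.
(44|283)_J = +1 (Zolotarev's lemma cross-check).

+1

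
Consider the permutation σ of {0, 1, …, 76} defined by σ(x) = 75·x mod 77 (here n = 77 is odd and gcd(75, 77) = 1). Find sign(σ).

-1

Start at x=59: 59 → 36 → 5 → 67 → 20 → 37 → 3 → … (one orbit).
π_75 has 6 disjoint cycles with lengths [30, 30, 6, 5, 5, 1] on {0,…,76}.
77 − 6 = 71 transpositions; sign(π) = (−1)^71 = -1.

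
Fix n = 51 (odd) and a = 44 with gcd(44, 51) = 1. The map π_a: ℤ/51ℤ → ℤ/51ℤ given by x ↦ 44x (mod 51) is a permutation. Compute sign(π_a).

Orbit of 16 under x↦44x: [16, 41, 19, 20, 13, 11, 25]… (length divides ord_51(44)).
Cycle type of π: 16×3 + 2 + 1; total 5 cycles.
51 − 5 = 46 transpositions; sign(π) = (−1)^46 = +1.

+1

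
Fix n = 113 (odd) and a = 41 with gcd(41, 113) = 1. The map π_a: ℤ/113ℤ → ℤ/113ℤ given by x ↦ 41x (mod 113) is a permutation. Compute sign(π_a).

+1

Orbit of 64 under x↦41x: [64, 25, 8, 102, 1, 41, 99]… (length divides ord_113(41)).
π_41 has 3 disjoint cycles with lengths [56, 56, 1] on {0,…,112}.
n − c = 113 − 3 = 110; sign = (−1)^110 = +1.
(41|113)_J = +1 (Zolotarev's lemma cross-check).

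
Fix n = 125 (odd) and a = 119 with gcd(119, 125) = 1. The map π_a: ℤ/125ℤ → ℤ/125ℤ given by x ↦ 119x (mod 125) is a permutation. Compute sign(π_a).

Orbit of 4 under x↦119x: [4, 101, 19, 11, 59, 21, 124]… (length divides ord_125(119)).
Cycle lengths of π_119 on ℤ/125ℤ: [50, 50, 10, 10, 2, 2, 1]; 7 cycles in total.
125 − 7 = 118 transpositions; sign(π) = (−1)^118 = +1.

+1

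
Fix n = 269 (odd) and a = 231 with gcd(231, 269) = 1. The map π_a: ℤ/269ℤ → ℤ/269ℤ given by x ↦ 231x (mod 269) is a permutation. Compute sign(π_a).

+1

Orbit of 24 under x↦231x: [24, 164, 224, 96, 118, 89, 115]… (length divides ord_269(231)).
3 cycles of lengths [134, 134, 1].
n − c = 269 − 3 = 266; sign = (−1)^266 = +1.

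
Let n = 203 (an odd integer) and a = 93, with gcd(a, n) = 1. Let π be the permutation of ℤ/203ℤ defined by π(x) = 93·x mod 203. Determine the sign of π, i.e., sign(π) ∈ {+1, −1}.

+1

Trace 16: π^k(16) = [16, 67, 141, 121, 88, 64, 65] for k=0..6.
Decompose π into cycles: lengths [42, 42, 42, 42, 14, 14, 3, 3, 1] (9 cycles, including the fixed point 0).
sign(π) = (−1)^{n − #cycles} = (−1)^{203−9} = (−1)^194 = +1.
Via Zolotarev, sign(π_{93}) = (93|203) = +1.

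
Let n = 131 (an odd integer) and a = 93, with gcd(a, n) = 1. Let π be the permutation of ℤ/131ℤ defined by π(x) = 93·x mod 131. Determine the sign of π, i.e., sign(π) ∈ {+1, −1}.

Start at x=54: 54 → 44 → 31 → 1 → 93 → 3 → 17 → … (one orbit).
Cycle lengths of π_93 on ℤ/131ℤ: [130, 1]; 2 cycles in total.
n − c = 131 − 2 = 129; sign = (−1)^129 = -1.

-1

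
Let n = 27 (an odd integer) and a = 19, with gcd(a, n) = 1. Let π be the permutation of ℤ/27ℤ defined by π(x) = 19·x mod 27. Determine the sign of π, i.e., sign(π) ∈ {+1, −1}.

+1

Orbit of 10 under x↦19x: [10, 1, 19]… (length divides ord_27(19)).
π_19 has 15 disjoint cycles with lengths [3, 3, 3, 3, 3, 3, 1, 1, 1, 1, 1, 1, 1, 1, 1] on {0,…,26}.
With 15 cycles on 27 points, sign = (−1)^{27−15} = +1.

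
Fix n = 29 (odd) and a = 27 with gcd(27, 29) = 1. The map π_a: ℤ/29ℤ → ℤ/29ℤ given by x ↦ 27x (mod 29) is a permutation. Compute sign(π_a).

-1

Start at x=27: 27 → 4 → 21 → 16 → 26 → 6 → 17 → … (one orbit).
Cycle lengths of π_27 on ℤ/29ℤ: [28, 1]; 2 cycles in total.
With 2 cycles on 29 points, sign = (−1)^{29−2} = -1.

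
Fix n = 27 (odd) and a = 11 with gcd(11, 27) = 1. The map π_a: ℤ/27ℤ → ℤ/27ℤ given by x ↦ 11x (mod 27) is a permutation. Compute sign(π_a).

Start at x=17: 17 → 25 → 5 → 1 → 11 → 13 → 8 → … (one orbit).
The orbit structure of x ↦ 11x mod 27: 4 orbits of sizes [18, 6, 2, 1].
4 cycles on 27: each ℓ→(−1)^(ℓ−1), product (−1)^23 = -1.
(11|27)_J = -1 (Zolotarev's lemma cross-check).

-1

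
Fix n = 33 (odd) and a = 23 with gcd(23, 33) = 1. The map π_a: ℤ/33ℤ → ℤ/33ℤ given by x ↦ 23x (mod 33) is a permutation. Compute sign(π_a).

Trace 23: π^k(23) = [23, 1] for k=0..1.
π_23 has 22 disjoint cycles with lengths [2, 2, 2, 2, 2, 2, 2, 2, 2, 2, 2, 1, 1, 1, 1, 1, 1, 1, 1, 1, 1, 1] on {0,…,32}.
sign(π) = (−1)^{n − #cycles} = (−1)^{33−22} = (−1)^11 = -1.
The Jacobi symbol (23|33) = -1 (Zolotarev) agrees.

-1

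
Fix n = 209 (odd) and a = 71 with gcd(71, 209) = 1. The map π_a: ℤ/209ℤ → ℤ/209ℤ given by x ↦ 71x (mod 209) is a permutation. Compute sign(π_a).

-1

Trace 163: π^k(163) = [163, 78, 104, 69, 92, 53, 1] for k=0..6.
The orbit structure of x ↦ 71x mod 209: 6 orbits of sizes [90, 90, 18, 5, 5, 1].
209 − 6 = 203 transpositions; sign(π) = (−1)^203 = -1.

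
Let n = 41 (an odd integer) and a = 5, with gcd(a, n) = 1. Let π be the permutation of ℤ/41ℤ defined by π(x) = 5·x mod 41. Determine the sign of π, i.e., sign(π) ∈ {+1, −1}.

Orbit of 16 under x↦5x: [16, 39, 31, 32, 37, 21, 23]… (length divides ord_41(5)).
Decompose π into cycles: lengths [20, 20, 1] (3 cycles, including the fixed point 0).
41 − 3 = 38 transpositions; sign(π) = (−1)^38 = +1.
Check: (5/41) = +1 by Zolotarev.

+1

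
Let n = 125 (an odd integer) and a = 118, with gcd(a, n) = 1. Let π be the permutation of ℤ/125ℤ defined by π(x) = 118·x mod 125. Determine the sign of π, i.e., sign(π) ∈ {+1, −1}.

Orbit of 76 under x↦118x: [76, 93, 99, 57, 101, 43, 74]… (length divides ord_125(118)).
12 cycles of lengths [20, 20, 20, 20, 20, 4, 4, 4, 4, 4, 4, 1].
sign(π) = (−1)^{n − #cycles} = (−1)^{125−12} = (−1)^113 = -1.

-1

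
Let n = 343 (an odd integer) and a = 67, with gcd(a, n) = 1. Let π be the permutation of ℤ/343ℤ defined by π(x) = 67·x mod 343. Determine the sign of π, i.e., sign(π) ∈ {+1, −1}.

+1

Orbit of 165 under x↦67x: [165, 79, 148, 312, 324, 99, 116]… (length divides ord_343(67)).
π_67 has 31 disjoint cycles with lengths [21, 21, 21, 21, 21, 21, 21, 21, 21, 21, 21, 21, 21, 21, 3, 3, 3, 3, 3, 3, 3, 3, 3, 3, 3, 3, 3, 3, 3, 3, 1] on {0,…,342}.
343 − 31 = 312 transpositions; sign(π) = (−1)^312 = +1.
Via Zolotarev, sign(π_{67}) = (67|343) = +1.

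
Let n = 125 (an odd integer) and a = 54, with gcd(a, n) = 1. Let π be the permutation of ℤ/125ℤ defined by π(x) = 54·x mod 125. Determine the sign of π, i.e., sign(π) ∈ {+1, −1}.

Orbit of 21 under x↦54x: [21, 9, 111, 119, 51, 4, 91]… (length divides ord_125(54)).
Cycle lengths of π_54 on ℤ/125ℤ: [50, 50, 10, 10, 2, 2, 1]; 7 cycles in total.
Σ(ℓ_i−1) = 125−7 = 118; sign = (−1)^118 = +1.
The Jacobi symbol (54|125) = +1 (Zolotarev) agrees.

+1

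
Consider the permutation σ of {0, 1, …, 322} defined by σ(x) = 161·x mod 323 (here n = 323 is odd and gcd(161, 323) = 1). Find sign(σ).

+1

Start at x=137: 137 → 93 → 115 → 104 → 271 → 26 → 310 → … (one orbit).
Cycle lengths of π_161 on ℤ/323ℤ: [72, 72, 72, 72, 9, 9, 8, 8, 1]; 9 cycles in total.
With 9 cycles on 323 points, sign = (−1)^{323−9} = +1.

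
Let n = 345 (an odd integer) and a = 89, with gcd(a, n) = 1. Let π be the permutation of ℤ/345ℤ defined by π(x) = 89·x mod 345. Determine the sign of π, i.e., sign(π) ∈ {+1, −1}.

+1

Start at x=344: 344 → 256 → 14 → 211 → 149 → 151 → 329 → … (one orbit).
23 cycles of lengths [22, 22, 22, 22, 22, 22, 22, 22, 22, 22, 22, 22, 22, 22, 22, 2, 2, 2, 2, 2, 2, 2, 1].
With 23 cycles on 345 points, sign = (−1)^{345−23} = +1.
Via Zolotarev, sign(π_{89}) = (89|345) = +1.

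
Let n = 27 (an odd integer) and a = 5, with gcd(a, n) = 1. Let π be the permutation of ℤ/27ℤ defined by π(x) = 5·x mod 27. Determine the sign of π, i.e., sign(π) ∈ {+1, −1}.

Orbit of 8 under x↦5x: [8, 13, 11, 1, 5, 25, 17]… (length divides ord_27(5)).
Cycle type of π: 18 + 6 + 2 + 1; total 4 cycles.
Σ(ℓ_i−1) = 27−4 = 23; sign = (−1)^23 = -1.
(5|27)_J = -1 (Zolotarev's lemma cross-check).

-1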